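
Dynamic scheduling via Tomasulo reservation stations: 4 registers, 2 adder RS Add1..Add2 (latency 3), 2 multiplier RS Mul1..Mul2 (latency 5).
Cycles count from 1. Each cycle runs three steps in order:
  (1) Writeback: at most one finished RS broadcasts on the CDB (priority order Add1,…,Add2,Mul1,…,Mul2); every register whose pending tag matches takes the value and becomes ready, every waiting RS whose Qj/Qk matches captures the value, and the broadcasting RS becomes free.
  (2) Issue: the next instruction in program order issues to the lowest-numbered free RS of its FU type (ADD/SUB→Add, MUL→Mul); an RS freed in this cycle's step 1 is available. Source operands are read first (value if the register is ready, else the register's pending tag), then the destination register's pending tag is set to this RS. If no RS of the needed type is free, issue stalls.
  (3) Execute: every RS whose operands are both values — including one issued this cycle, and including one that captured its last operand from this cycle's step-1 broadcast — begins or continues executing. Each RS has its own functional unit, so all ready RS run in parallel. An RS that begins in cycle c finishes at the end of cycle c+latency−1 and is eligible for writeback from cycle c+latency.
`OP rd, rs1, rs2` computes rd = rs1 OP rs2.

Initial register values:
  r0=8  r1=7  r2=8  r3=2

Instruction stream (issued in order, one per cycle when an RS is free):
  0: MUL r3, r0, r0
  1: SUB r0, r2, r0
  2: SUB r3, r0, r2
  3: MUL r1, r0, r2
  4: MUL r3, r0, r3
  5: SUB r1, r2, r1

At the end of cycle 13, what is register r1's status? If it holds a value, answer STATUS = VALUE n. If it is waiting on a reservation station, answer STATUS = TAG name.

cycle 1: issue MUL r3<-Mul1 // r0:8,r1:7,r2:8,r3:Mul1
cycle 2: issue SUB r0<-Add1 // r0:Add1,r1:7,r2:8,r3:Mul1
cycle 3: issue SUB r3<-Add2 // r0:Add1,r1:7,r2:8,r3:Add2
cycle 4: issue MUL r1<-Mul2 // r0:Add1,r1:Mul2,r2:8,r3:Add2
cycle 5: CDB Add1=0; stall // r0:0,r1:Mul2,r2:8,r3:Add2
cycle 6: CDB Mul1=64; issue MUL r3<-Mul1 // r0:0,r1:Mul2,r2:8,r3:Mul1
cycle 7: issue SUB r1<-Add1 // r0:0,r1:Add1,r2:8,r3:Mul1
cycle 8: CDB Add2=-8 // r0:0,r1:Add1,r2:8,r3:Mul1
cycle 9: - // r0:0,r1:Add1,r2:8,r3:Mul1
cycle 10: CDB Mul2=0 // r0:0,r1:Add1,r2:8,r3:Mul1
cycle 11: - // r0:0,r1:Add1,r2:8,r3:Mul1
cycle 12: - // r0:0,r1:Add1,r2:8,r3:Mul1
cycle 13: CDB Add1=8 // r0:0,r1:8,r2:8,r3:Mul1

STATUS = VALUE 8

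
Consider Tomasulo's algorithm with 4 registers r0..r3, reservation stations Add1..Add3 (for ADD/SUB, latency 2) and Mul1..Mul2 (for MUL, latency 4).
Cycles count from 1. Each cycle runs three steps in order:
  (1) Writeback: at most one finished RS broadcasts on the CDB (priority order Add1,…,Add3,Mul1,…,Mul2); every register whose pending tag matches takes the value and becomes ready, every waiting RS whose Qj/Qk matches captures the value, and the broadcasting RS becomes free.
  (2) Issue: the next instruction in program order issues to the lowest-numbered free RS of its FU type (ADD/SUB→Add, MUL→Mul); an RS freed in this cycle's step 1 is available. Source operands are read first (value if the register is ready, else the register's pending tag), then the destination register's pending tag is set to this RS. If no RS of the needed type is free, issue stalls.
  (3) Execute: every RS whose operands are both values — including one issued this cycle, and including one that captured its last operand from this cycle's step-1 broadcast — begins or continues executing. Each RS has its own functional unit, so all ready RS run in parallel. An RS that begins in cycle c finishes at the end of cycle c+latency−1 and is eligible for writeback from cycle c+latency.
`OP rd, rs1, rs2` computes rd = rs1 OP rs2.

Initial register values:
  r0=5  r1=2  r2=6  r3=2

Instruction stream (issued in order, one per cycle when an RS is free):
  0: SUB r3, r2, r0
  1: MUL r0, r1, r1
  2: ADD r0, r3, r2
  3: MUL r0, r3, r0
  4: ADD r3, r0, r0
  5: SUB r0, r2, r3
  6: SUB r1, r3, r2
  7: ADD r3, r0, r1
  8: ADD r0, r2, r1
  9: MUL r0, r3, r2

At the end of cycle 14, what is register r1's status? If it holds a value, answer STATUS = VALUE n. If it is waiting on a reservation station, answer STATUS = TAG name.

cycle 1: issue SUB r3<-Add1 // r0:5,r1:2,r2:6,r3:Add1
cycle 2: issue MUL r0<-Mul1 // r0:Mul1,r1:2,r2:6,r3:Add1
cycle 3: CDB Add1=1; issue ADD r0<-Add1 // r0:Add1,r1:2,r2:6,r3:1
cycle 4: issue MUL r0<-Mul2 // r0:Mul2,r1:2,r2:6,r3:1
cycle 5: CDB Add1=7; issue ADD r3<-Add1 // r0:Mul2,r1:2,r2:6,r3:Add1
cycle 6: CDB Mul1=4; issue SUB r0<-Add2 // r0:Add2,r1:2,r2:6,r3:Add1
cycle 7: issue SUB r1<-Add3 // r0:Add2,r1:Add3,r2:6,r3:Add1
cycle 8: stall // r0:Add2,r1:Add3,r2:6,r3:Add1
cycle 9: CDB Mul2=7; stall // r0:Add2,r1:Add3,r2:6,r3:Add1
cycle 10: stall // r0:Add2,r1:Add3,r2:6,r3:Add1
cycle 11: CDB Add1=14; issue ADD r3<-Add1 // r0:Add2,r1:Add3,r2:6,r3:Add1
cycle 12: stall // r0:Add2,r1:Add3,r2:6,r3:Add1
cycle 13: CDB Add2=-8; issue ADD r0<-Add2 // r0:Add2,r1:Add3,r2:6,r3:Add1
cycle 14: CDB Add3=8; issue MUL r0<-Mul1 // r0:Mul1,r1:8,r2:6,r3:Add1

STATUS = VALUE 8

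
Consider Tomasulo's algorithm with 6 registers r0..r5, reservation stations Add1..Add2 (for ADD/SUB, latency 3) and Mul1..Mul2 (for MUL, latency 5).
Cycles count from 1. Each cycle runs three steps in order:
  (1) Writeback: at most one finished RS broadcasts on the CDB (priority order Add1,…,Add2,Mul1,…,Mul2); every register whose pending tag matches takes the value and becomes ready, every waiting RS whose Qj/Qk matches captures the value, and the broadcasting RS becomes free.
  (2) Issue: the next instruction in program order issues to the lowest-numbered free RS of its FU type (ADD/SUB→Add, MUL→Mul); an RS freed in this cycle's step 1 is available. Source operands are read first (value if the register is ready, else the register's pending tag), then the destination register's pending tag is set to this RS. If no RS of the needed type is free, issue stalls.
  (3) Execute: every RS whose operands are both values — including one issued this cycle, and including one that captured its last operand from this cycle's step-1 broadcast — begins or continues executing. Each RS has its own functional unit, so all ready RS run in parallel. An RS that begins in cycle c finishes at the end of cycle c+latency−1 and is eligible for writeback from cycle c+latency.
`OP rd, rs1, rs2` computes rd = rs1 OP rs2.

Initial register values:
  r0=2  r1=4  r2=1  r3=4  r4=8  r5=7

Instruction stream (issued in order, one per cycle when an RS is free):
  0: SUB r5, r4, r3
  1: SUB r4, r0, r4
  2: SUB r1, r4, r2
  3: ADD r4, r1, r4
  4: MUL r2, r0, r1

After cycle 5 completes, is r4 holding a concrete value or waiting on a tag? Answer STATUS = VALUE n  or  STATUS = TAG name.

  c1: issue SUB r5<-Add1  regs: r0:2,r1:4,r2:1,r3:4,r4:8,r5:Add1
  c2: issue SUB r4<-Add2  regs: r0:2,r1:4,r2:1,r3:4,r4:Add2,r5:Add1
  c3: stall  regs: r0:2,r1:4,r2:1,r3:4,r4:Add2,r5:Add1
  c4: CDB Add1=4; issue SUB r1<-Add1  regs: r0:2,r1:Add1,r2:1,r3:4,r4:Add2,r5:4
  c5: CDB Add2=-6; issue ADD r4<-Add2  regs: r0:2,r1:Add1,r2:1,r3:4,r4:Add2,r5:4

STATUS = TAG Add2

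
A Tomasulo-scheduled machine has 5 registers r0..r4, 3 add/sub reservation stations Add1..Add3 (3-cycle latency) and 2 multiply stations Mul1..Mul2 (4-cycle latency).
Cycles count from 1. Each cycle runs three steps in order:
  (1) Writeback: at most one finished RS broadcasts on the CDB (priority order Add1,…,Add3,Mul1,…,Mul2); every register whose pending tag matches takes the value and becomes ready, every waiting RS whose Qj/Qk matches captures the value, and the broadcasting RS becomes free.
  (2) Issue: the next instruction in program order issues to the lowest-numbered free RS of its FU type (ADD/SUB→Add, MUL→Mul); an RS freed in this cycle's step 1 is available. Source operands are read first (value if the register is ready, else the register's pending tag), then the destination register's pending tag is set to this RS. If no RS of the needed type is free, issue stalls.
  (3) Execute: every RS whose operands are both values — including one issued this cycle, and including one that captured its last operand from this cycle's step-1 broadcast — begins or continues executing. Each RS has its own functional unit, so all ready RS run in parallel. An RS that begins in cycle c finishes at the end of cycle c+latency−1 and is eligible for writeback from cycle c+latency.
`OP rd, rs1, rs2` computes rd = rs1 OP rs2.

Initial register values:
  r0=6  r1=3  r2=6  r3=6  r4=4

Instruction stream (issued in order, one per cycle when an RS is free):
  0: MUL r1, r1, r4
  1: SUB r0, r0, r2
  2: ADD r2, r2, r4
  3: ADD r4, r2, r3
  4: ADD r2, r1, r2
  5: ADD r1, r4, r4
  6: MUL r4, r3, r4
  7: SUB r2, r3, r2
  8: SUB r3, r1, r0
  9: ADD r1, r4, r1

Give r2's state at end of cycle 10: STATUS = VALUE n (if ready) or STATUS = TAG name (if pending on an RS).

cycle 1: issue MUL r1<-Mul1 // r0:6,r1:Mul1,r2:6,r3:6,r4:4
cycle 2: issue SUB r0<-Add1 // r0:Add1,r1:Mul1,r2:6,r3:6,r4:4
cycle 3: issue ADD r2<-Add2 // r0:Add1,r1:Mul1,r2:Add2,r3:6,r4:4
cycle 4: issue ADD r4<-Add3 // r0:Add1,r1:Mul1,r2:Add2,r3:6,r4:Add3
cycle 5: CDB Add1=0; issue ADD r2<-Add1 // r0:0,r1:Mul1,r2:Add1,r3:6,r4:Add3
cycle 6: CDB Add2=10; issue ADD r1<-Add2 // r0:0,r1:Add2,r2:Add1,r3:6,r4:Add3
cycle 7: CDB Mul1=12; issue MUL r4<-Mul1 // r0:0,r1:Add2,r2:Add1,r3:6,r4:Mul1
cycle 8: stall // r0:0,r1:Add2,r2:Add1,r3:6,r4:Mul1
cycle 9: CDB Add3=16; issue SUB r2<-Add3 // r0:0,r1:Add2,r2:Add3,r3:6,r4:Mul1
cycle 10: CDB Add1=22; issue SUB r3<-Add1 // r0:0,r1:Add2,r2:Add3,r3:Add1,r4:Mul1

STATUS = TAG Add3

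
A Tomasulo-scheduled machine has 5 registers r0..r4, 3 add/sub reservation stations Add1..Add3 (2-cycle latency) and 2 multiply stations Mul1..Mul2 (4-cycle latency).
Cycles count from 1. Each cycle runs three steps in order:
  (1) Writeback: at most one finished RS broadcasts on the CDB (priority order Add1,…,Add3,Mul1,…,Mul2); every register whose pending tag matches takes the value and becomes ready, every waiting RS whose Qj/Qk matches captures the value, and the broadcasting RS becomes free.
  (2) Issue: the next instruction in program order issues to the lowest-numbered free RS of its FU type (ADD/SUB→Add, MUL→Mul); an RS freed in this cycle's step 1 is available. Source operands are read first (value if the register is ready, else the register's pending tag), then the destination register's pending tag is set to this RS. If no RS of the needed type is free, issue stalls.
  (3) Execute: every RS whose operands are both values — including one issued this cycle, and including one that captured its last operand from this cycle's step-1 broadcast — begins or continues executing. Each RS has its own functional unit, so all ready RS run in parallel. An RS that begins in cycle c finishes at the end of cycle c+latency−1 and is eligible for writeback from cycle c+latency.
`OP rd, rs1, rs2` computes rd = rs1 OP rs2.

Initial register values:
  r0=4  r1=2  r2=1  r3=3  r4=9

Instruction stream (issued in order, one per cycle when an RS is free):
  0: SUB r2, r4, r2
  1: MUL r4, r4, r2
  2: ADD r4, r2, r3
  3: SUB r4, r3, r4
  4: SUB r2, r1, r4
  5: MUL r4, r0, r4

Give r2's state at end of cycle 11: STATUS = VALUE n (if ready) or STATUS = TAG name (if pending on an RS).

STATUS = VALUE 10

c1: issue SUB r2<-Add1 | r0:4,r1:2,r2:Add1,r3:3,r4:9
c2: issue MUL r4<-Mul1 | r0:4,r1:2,r2:Add1,r3:3,r4:Mul1
c3: CDB Add1=8; issue ADD r4<-Add1 | r0:4,r1:2,r2:8,r3:3,r4:Add1
c4: issue SUB r4<-Add2 | r0:4,r1:2,r2:8,r3:3,r4:Add2
c5: CDB Add1=11; issue SUB r2<-Add1 | r0:4,r1:2,r2:Add1,r3:3,r4:Add2
c6: issue MUL r4<-Mul2 | r0:4,r1:2,r2:Add1,r3:3,r4:Mul2
c7: CDB Add2=-8 | r0:4,r1:2,r2:Add1,r3:3,r4:Mul2
c8: CDB Mul1=72 | r0:4,r1:2,r2:Add1,r3:3,r4:Mul2
c9: CDB Add1=10 | r0:4,r1:2,r2:10,r3:3,r4:Mul2
c10: - | r0:4,r1:2,r2:10,r3:3,r4:Mul2
c11: CDB Mul2=-32 | r0:4,r1:2,r2:10,r3:3,r4:-32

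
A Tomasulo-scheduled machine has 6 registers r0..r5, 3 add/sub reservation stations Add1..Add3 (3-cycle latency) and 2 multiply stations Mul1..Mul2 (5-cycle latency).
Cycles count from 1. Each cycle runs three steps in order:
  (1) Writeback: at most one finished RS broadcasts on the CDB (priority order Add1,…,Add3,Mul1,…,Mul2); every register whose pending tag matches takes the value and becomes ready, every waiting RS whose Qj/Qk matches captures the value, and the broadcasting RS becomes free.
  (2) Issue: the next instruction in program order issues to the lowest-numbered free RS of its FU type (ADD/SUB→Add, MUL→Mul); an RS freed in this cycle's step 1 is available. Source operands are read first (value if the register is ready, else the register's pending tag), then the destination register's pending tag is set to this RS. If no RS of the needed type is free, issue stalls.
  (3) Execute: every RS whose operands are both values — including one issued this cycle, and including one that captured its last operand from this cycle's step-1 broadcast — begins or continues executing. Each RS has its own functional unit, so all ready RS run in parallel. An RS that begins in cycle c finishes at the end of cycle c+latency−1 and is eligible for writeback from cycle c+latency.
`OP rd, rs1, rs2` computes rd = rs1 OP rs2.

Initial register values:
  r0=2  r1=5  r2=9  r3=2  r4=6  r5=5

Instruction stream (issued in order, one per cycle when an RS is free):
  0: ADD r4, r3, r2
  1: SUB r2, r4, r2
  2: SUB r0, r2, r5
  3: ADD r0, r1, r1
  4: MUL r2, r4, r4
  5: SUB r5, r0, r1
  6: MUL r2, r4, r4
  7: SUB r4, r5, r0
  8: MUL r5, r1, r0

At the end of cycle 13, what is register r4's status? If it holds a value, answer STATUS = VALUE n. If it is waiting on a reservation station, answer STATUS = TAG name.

cycle 1: issue ADD r4<-Add1 // r0:2,r1:5,r2:9,r3:2,r4:Add1,r5:5
cycle 2: issue SUB r2<-Add2 // r0:2,r1:5,r2:Add2,r3:2,r4:Add1,r5:5
cycle 3: issue SUB r0<-Add3 // r0:Add3,r1:5,r2:Add2,r3:2,r4:Add1,r5:5
cycle 4: CDB Add1=11; issue ADD r0<-Add1 // r0:Add1,r1:5,r2:Add2,r3:2,r4:11,r5:5
cycle 5: issue MUL r2<-Mul1 // r0:Add1,r1:5,r2:Mul1,r3:2,r4:11,r5:5
cycle 6: stall // r0:Add1,r1:5,r2:Mul1,r3:2,r4:11,r5:5
cycle 7: CDB Add1=10; issue SUB r5<-Add1 // r0:10,r1:5,r2:Mul1,r3:2,r4:11,r5:Add1
cycle 8: CDB Add2=2; issue MUL r2<-Mul2 // r0:10,r1:5,r2:Mul2,r3:2,r4:11,r5:Add1
cycle 9: issue SUB r4<-Add2 // r0:10,r1:5,r2:Mul2,r3:2,r4:Add2,r5:Add1
cycle 10: CDB Add1=5; stall // r0:10,r1:5,r2:Mul2,r3:2,r4:Add2,r5:5
cycle 11: CDB Add3=-3; stall // r0:10,r1:5,r2:Mul2,r3:2,r4:Add2,r5:5
cycle 12: CDB Mul1=121; issue MUL r5<-Mul1 // r0:10,r1:5,r2:Mul2,r3:2,r4:Add2,r5:Mul1
cycle 13: CDB Add2=-5 // r0:10,r1:5,r2:Mul2,r3:2,r4:-5,r5:Mul1

STATUS = VALUE -5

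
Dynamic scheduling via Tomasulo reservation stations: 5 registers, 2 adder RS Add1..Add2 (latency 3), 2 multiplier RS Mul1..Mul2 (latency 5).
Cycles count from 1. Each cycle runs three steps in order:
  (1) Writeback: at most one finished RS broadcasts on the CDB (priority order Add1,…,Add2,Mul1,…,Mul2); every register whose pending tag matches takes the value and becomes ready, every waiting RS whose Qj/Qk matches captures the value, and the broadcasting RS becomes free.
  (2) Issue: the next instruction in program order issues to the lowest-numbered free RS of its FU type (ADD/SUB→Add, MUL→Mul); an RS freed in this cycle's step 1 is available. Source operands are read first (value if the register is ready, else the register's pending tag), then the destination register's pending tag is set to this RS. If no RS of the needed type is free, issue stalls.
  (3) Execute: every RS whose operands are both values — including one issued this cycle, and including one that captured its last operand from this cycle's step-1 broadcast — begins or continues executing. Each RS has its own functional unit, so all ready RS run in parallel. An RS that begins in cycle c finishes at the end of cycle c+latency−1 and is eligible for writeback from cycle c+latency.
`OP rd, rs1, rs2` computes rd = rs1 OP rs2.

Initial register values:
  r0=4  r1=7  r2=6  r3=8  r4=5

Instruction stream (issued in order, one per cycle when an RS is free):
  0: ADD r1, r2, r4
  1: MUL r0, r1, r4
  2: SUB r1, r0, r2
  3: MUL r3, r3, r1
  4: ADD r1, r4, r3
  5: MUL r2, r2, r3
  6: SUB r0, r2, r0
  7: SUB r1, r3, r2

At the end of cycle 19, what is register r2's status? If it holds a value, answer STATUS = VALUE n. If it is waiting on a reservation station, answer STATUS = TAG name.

STATUS = TAG Mul1

c1: issue ADD r1<-Add1 | r0:4,r1:Add1,r2:6,r3:8,r4:5
c2: issue MUL r0<-Mul1 | r0:Mul1,r1:Add1,r2:6,r3:8,r4:5
c3: issue SUB r1<-Add2 | r0:Mul1,r1:Add2,r2:6,r3:8,r4:5
c4: CDB Add1=11; issue MUL r3<-Mul2 | r0:Mul1,r1:Add2,r2:6,r3:Mul2,r4:5
c5: issue ADD r1<-Add1 | r0:Mul1,r1:Add1,r2:6,r3:Mul2,r4:5
c6: stall | r0:Mul1,r1:Add1,r2:6,r3:Mul2,r4:5
c7: stall | r0:Mul1,r1:Add1,r2:6,r3:Mul2,r4:5
c8: stall | r0:Mul1,r1:Add1,r2:6,r3:Mul2,r4:5
c9: CDB Mul1=55; issue MUL r2<-Mul1 | r0:55,r1:Add1,r2:Mul1,r3:Mul2,r4:5
c10: stall | r0:55,r1:Add1,r2:Mul1,r3:Mul2,r4:5
c11: stall | r0:55,r1:Add1,r2:Mul1,r3:Mul2,r4:5
c12: CDB Add2=49; issue SUB r0<-Add2 | r0:Add2,r1:Add1,r2:Mul1,r3:Mul2,r4:5
c13: stall | r0:Add2,r1:Add1,r2:Mul1,r3:Mul2,r4:5
c14: stall | r0:Add2,r1:Add1,r2:Mul1,r3:Mul2,r4:5
c15: stall | r0:Add2,r1:Add1,r2:Mul1,r3:Mul2,r4:5
c16: stall | r0:Add2,r1:Add1,r2:Mul1,r3:Mul2,r4:5
c17: CDB Mul2=392; stall | r0:Add2,r1:Add1,r2:Mul1,r3:392,r4:5
c18: stall | r0:Add2,r1:Add1,r2:Mul1,r3:392,r4:5
c19: stall | r0:Add2,r1:Add1,r2:Mul1,r3:392,r4:5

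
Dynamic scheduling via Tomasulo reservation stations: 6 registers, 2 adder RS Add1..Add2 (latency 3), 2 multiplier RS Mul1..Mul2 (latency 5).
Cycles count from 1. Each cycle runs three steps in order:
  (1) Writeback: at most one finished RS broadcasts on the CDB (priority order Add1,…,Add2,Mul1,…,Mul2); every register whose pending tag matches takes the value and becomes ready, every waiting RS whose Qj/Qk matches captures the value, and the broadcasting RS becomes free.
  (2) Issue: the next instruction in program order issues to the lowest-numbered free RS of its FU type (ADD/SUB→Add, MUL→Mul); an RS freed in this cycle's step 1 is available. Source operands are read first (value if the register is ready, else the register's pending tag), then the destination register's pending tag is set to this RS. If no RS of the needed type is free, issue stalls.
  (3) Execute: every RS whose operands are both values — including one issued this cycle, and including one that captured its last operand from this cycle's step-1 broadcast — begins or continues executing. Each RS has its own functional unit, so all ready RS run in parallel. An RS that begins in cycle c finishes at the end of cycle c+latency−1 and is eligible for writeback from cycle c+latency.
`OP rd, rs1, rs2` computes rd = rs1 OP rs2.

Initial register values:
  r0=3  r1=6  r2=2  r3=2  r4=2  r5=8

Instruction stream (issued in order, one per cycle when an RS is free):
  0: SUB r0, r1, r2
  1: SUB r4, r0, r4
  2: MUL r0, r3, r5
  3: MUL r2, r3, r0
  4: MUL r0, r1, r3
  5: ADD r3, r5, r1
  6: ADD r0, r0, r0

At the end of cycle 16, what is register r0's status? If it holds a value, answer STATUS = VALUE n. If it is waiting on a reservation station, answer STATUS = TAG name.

cycle 1: issue SUB r0<-Add1 // r0:Add1,r1:6,r2:2,r3:2,r4:2,r5:8
cycle 2: issue SUB r4<-Add2 // r0:Add1,r1:6,r2:2,r3:2,r4:Add2,r5:8
cycle 3: issue MUL r0<-Mul1 // r0:Mul1,r1:6,r2:2,r3:2,r4:Add2,r5:8
cycle 4: CDB Add1=4; issue MUL r2<-Mul2 // r0:Mul1,r1:6,r2:Mul2,r3:2,r4:Add2,r5:8
cycle 5: stall // r0:Mul1,r1:6,r2:Mul2,r3:2,r4:Add2,r5:8
cycle 6: stall // r0:Mul1,r1:6,r2:Mul2,r3:2,r4:Add2,r5:8
cycle 7: CDB Add2=2; stall // r0:Mul1,r1:6,r2:Mul2,r3:2,r4:2,r5:8
cycle 8: CDB Mul1=16; issue MUL r0<-Mul1 // r0:Mul1,r1:6,r2:Mul2,r3:2,r4:2,r5:8
cycle 9: issue ADD r3<-Add1 // r0:Mul1,r1:6,r2:Mul2,r3:Add1,r4:2,r5:8
cycle 10: issue ADD r0<-Add2 // r0:Add2,r1:6,r2:Mul2,r3:Add1,r4:2,r5:8
cycle 11: - // r0:Add2,r1:6,r2:Mul2,r3:Add1,r4:2,r5:8
cycle 12: CDB Add1=14 // r0:Add2,r1:6,r2:Mul2,r3:14,r4:2,r5:8
cycle 13: CDB Mul1=12 // r0:Add2,r1:6,r2:Mul2,r3:14,r4:2,r5:8
cycle 14: CDB Mul2=32 // r0:Add2,r1:6,r2:32,r3:14,r4:2,r5:8
cycle 15: - // r0:Add2,r1:6,r2:32,r3:14,r4:2,r5:8
cycle 16: CDB Add2=24 // r0:24,r1:6,r2:32,r3:14,r4:2,r5:8

STATUS = VALUE 24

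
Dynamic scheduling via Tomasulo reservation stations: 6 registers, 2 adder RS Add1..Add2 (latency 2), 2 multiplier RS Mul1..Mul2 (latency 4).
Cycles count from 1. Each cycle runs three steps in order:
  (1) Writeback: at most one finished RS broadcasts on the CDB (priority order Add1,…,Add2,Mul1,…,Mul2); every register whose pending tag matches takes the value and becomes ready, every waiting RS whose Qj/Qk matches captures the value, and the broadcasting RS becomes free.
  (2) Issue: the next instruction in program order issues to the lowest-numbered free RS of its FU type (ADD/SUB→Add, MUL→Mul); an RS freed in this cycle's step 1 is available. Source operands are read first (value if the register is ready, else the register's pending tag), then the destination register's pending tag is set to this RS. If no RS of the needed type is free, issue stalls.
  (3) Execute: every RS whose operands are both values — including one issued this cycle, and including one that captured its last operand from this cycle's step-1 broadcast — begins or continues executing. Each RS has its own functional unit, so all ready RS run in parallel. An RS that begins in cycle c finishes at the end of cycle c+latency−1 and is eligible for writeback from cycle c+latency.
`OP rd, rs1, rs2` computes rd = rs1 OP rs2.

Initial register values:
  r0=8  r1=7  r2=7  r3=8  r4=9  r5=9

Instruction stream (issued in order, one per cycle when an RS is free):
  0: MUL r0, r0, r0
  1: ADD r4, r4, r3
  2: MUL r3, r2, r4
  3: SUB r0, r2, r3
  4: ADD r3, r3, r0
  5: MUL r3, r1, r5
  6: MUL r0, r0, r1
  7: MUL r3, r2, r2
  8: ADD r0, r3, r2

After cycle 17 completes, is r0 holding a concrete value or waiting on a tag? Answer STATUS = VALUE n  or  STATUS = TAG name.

cycle 1: issue MUL r0<-Mul1 // r0:Mul1,r1:7,r2:7,r3:8,r4:9,r5:9
cycle 2: issue ADD r4<-Add1 // r0:Mul1,r1:7,r2:7,r3:8,r4:Add1,r5:9
cycle 3: issue MUL r3<-Mul2 // r0:Mul1,r1:7,r2:7,r3:Mul2,r4:Add1,r5:9
cycle 4: CDB Add1=17; issue SUB r0<-Add1 // r0:Add1,r1:7,r2:7,r3:Mul2,r4:17,r5:9
cycle 5: CDB Mul1=64; issue ADD r3<-Add2 // r0:Add1,r1:7,r2:7,r3:Add2,r4:17,r5:9
cycle 6: issue MUL r3<-Mul1 // r0:Add1,r1:7,r2:7,r3:Mul1,r4:17,r5:9
cycle 7: stall // r0:Add1,r1:7,r2:7,r3:Mul1,r4:17,r5:9
cycle 8: CDB Mul2=119; issue MUL r0<-Mul2 // r0:Mul2,r1:7,r2:7,r3:Mul1,r4:17,r5:9
cycle 9: stall // r0:Mul2,r1:7,r2:7,r3:Mul1,r4:17,r5:9
cycle 10: CDB Add1=-112; stall // r0:Mul2,r1:7,r2:7,r3:Mul1,r4:17,r5:9
cycle 11: CDB Mul1=63; issue MUL r3<-Mul1 // r0:Mul2,r1:7,r2:7,r3:Mul1,r4:17,r5:9
cycle 12: CDB Add2=7; issue ADD r0<-Add1 // r0:Add1,r1:7,r2:7,r3:Mul1,r4:17,r5:9
cycle 13: - // r0:Add1,r1:7,r2:7,r3:Mul1,r4:17,r5:9
cycle 14: CDB Mul2=-784 // r0:Add1,r1:7,r2:7,r3:Mul1,r4:17,r5:9
cycle 15: CDB Mul1=49 // r0:Add1,r1:7,r2:7,r3:49,r4:17,r5:9
cycle 16: - // r0:Add1,r1:7,r2:7,r3:49,r4:17,r5:9
cycle 17: CDB Add1=56 // r0:56,r1:7,r2:7,r3:49,r4:17,r5:9

STATUS = VALUE 56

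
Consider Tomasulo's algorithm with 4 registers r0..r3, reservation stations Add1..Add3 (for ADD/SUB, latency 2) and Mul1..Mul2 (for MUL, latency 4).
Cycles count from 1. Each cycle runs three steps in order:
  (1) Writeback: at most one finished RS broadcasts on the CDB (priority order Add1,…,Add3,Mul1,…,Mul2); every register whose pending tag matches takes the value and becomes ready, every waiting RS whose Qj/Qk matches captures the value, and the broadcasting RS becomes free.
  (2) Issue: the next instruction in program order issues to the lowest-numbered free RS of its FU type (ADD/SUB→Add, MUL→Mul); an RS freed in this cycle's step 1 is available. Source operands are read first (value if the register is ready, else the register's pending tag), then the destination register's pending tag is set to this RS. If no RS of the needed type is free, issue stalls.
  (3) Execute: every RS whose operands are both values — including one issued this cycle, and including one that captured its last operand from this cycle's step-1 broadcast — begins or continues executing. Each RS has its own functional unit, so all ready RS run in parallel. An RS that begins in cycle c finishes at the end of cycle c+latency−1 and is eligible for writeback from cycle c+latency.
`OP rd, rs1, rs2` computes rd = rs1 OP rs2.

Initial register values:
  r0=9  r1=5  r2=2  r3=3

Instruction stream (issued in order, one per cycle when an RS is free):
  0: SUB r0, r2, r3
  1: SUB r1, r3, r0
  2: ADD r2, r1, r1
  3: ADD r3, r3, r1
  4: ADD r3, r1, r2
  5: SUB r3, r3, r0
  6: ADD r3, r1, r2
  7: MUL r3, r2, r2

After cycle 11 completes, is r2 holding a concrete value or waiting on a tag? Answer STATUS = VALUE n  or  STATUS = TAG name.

STATUS = VALUE 8

c1: issue SUB r0<-Add1 | r0:Add1,r1:5,r2:2,r3:3
c2: issue SUB r1<-Add2 | r0:Add1,r1:Add2,r2:2,r3:3
c3: CDB Add1=-1; issue ADD r2<-Add1 | r0:-1,r1:Add2,r2:Add1,r3:3
c4: issue ADD r3<-Add3 | r0:-1,r1:Add2,r2:Add1,r3:Add3
c5: CDB Add2=4; issue ADD r3<-Add2 | r0:-1,r1:4,r2:Add1,r3:Add2
c6: stall | r0:-1,r1:4,r2:Add1,r3:Add2
c7: CDB Add1=8; issue SUB r3<-Add1 | r0:-1,r1:4,r2:8,r3:Add1
c8: CDB Add3=7; issue ADD r3<-Add3 | r0:-1,r1:4,r2:8,r3:Add3
c9: CDB Add2=12; issue MUL r3<-Mul1 | r0:-1,r1:4,r2:8,r3:Mul1
c10: CDB Add3=12 | r0:-1,r1:4,r2:8,r3:Mul1
c11: CDB Add1=13 | r0:-1,r1:4,r2:8,r3:Mul1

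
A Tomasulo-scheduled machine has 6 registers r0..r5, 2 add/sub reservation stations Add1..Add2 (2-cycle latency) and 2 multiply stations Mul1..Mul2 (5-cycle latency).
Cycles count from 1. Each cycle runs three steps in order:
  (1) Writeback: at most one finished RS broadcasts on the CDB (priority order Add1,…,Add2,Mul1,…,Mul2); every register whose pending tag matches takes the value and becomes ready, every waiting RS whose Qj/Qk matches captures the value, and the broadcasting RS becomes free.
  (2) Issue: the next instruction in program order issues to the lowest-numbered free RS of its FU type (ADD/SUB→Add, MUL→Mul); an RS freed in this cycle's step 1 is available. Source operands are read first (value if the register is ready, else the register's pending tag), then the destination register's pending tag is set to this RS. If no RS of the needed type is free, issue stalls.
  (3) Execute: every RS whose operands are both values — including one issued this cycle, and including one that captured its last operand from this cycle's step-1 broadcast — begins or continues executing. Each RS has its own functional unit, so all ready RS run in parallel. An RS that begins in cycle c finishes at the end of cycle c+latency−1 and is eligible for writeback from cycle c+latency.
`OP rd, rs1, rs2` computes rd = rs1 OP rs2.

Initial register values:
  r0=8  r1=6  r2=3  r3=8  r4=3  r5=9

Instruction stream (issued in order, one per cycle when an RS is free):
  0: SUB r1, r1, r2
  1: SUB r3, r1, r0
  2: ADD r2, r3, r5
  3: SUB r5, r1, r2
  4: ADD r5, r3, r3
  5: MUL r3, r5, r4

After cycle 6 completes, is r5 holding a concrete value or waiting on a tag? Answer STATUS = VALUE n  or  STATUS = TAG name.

STATUS = TAG Add2

  c1: issue SUB r1<-Add1  regs: r0:8,r1:Add1,r2:3,r3:8,r4:3,r5:9
  c2: issue SUB r3<-Add2  regs: r0:8,r1:Add1,r2:3,r3:Add2,r4:3,r5:9
  c3: CDB Add1=3; issue ADD r2<-Add1  regs: r0:8,r1:3,r2:Add1,r3:Add2,r4:3,r5:9
  c4: stall  regs: r0:8,r1:3,r2:Add1,r3:Add2,r4:3,r5:9
  c5: CDB Add2=-5; issue SUB r5<-Add2  regs: r0:8,r1:3,r2:Add1,r3:-5,r4:3,r5:Add2
  c6: stall  regs: r0:8,r1:3,r2:Add1,r3:-5,r4:3,r5:Add2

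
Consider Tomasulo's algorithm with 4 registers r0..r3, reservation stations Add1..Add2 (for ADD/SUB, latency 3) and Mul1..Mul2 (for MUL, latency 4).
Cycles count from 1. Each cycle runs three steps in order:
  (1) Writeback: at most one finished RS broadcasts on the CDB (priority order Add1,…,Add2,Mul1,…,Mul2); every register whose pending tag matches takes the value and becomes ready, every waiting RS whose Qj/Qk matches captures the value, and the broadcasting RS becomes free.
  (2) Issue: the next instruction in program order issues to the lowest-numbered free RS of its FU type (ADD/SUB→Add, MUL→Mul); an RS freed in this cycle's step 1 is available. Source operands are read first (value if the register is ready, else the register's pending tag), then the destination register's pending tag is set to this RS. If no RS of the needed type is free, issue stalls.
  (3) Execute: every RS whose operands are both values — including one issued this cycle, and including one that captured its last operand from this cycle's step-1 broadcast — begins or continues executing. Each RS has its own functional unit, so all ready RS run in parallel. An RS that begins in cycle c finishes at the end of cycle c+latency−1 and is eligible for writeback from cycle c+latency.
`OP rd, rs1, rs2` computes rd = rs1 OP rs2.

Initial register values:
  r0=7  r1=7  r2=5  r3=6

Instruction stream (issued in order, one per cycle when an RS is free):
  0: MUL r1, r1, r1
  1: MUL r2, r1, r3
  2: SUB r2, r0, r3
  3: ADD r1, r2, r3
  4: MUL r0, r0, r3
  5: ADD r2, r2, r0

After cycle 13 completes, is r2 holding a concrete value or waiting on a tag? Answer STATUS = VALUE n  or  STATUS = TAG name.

c1: issue MUL r1<-Mul1 | r0:7,r1:Mul1,r2:5,r3:6
c2: issue MUL r2<-Mul2 | r0:7,r1:Mul1,r2:Mul2,r3:6
c3: issue SUB r2<-Add1 | r0:7,r1:Mul1,r2:Add1,r3:6
c4: issue ADD r1<-Add2 | r0:7,r1:Add2,r2:Add1,r3:6
c5: CDB Mul1=49; issue MUL r0<-Mul1 | r0:Mul1,r1:Add2,r2:Add1,r3:6
c6: CDB Add1=1; issue ADD r2<-Add1 | r0:Mul1,r1:Add2,r2:Add1,r3:6
c7: - | r0:Mul1,r1:Add2,r2:Add1,r3:6
c8: - | r0:Mul1,r1:Add2,r2:Add1,r3:6
c9: CDB Add2=7 | r0:Mul1,r1:7,r2:Add1,r3:6
c10: CDB Mul1=42 | r0:42,r1:7,r2:Add1,r3:6
c11: CDB Mul2=294 | r0:42,r1:7,r2:Add1,r3:6
c12: - | r0:42,r1:7,r2:Add1,r3:6
c13: CDB Add1=43 | r0:42,r1:7,r2:43,r3:6

STATUS = VALUE 43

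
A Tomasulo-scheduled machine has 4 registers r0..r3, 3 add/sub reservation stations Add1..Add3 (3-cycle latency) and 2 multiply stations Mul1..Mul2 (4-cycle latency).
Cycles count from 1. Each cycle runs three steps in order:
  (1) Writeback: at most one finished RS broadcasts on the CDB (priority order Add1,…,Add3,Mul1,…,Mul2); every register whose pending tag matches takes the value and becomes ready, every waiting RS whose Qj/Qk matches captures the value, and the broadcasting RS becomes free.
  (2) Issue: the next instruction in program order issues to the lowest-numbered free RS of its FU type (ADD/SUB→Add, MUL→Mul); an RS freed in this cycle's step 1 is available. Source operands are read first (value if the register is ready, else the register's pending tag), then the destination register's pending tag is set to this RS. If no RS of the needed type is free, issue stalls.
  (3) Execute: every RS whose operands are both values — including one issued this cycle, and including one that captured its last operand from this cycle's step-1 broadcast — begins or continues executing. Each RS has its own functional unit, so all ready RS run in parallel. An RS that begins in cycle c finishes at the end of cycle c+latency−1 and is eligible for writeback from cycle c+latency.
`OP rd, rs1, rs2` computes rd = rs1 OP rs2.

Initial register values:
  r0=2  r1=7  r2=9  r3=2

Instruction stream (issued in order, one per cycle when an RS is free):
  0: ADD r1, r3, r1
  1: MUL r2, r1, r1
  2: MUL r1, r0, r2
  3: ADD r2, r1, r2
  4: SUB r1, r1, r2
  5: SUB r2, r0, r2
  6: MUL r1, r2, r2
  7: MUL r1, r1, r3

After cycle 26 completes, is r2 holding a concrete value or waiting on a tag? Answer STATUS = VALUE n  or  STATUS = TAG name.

  c1: issue ADD r1<-Add1  regs: r0:2,r1:Add1,r2:9,r3:2
  c2: issue MUL r2<-Mul1  regs: r0:2,r1:Add1,r2:Mul1,r3:2
  c3: issue MUL r1<-Mul2  regs: r0:2,r1:Mul2,r2:Mul1,r3:2
  c4: CDB Add1=9; issue ADD r2<-Add1  regs: r0:2,r1:Mul2,r2:Add1,r3:2
  c5: issue SUB r1<-Add2  regs: r0:2,r1:Add2,r2:Add1,r3:2
  c6: issue SUB r2<-Add3  regs: r0:2,r1:Add2,r2:Add3,r3:2
  c7: stall  regs: r0:2,r1:Add2,r2:Add3,r3:2
  c8: CDB Mul1=81; issue MUL r1<-Mul1  regs: r0:2,r1:Mul1,r2:Add3,r3:2
  c9: stall  regs: r0:2,r1:Mul1,r2:Add3,r3:2
  c10: stall  regs: r0:2,r1:Mul1,r2:Add3,r3:2
  c11: stall  regs: r0:2,r1:Mul1,r2:Add3,r3:2
  c12: CDB Mul2=162; issue MUL r1<-Mul2  regs: r0:2,r1:Mul2,r2:Add3,r3:2
  c13: -  regs: r0:2,r1:Mul2,r2:Add3,r3:2
  c14: -  regs: r0:2,r1:Mul2,r2:Add3,r3:2
  c15: CDB Add1=243  regs: r0:2,r1:Mul2,r2:Add3,r3:2
  c16: -  regs: r0:2,r1:Mul2,r2:Add3,r3:2
  c17: -  regs: r0:2,r1:Mul2,r2:Add3,r3:2
  c18: CDB Add2=-81  regs: r0:2,r1:Mul2,r2:Add3,r3:2
  c19: CDB Add3=-241  regs: r0:2,r1:Mul2,r2:-241,r3:2
  c20: -  regs: r0:2,r1:Mul2,r2:-241,r3:2
  c21: -  regs: r0:2,r1:Mul2,r2:-241,r3:2
  c22: -  regs: r0:2,r1:Mul2,r2:-241,r3:2
  c23: CDB Mul1=58081  regs: r0:2,r1:Mul2,r2:-241,r3:2
  c24: -  regs: r0:2,r1:Mul2,r2:-241,r3:2
  c25: -  regs: r0:2,r1:Mul2,r2:-241,r3:2
  c26: -  regs: r0:2,r1:Mul2,r2:-241,r3:2

STATUS = VALUE -241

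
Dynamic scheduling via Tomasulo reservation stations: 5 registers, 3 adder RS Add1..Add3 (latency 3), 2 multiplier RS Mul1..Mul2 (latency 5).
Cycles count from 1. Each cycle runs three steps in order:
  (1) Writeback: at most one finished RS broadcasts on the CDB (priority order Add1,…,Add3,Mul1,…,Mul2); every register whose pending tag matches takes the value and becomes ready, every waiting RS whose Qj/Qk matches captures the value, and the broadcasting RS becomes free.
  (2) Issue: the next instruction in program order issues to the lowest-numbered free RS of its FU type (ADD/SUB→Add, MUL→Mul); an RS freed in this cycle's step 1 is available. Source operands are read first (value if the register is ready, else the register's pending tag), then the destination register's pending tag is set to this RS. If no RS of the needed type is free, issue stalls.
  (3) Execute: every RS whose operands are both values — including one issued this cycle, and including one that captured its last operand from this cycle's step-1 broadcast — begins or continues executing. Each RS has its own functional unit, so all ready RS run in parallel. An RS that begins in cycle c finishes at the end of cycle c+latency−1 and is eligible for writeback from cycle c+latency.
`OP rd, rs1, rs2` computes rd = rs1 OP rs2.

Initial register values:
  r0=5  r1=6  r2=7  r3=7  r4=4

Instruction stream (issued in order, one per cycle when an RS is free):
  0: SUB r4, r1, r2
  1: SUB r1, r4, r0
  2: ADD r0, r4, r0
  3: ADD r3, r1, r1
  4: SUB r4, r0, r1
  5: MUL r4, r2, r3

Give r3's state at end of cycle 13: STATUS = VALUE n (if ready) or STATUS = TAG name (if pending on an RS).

  c1: issue SUB r4<-Add1  regs: r0:5,r1:6,r2:7,r3:7,r4:Add1
  c2: issue SUB r1<-Add2  regs: r0:5,r1:Add2,r2:7,r3:7,r4:Add1
  c3: issue ADD r0<-Add3  regs: r0:Add3,r1:Add2,r2:7,r3:7,r4:Add1
  c4: CDB Add1=-1; issue ADD r3<-Add1  regs: r0:Add3,r1:Add2,r2:7,r3:Add1,r4:-1
  c5: stall  regs: r0:Add3,r1:Add2,r2:7,r3:Add1,r4:-1
  c6: stall  regs: r0:Add3,r1:Add2,r2:7,r3:Add1,r4:-1
  c7: CDB Add2=-6; issue SUB r4<-Add2  regs: r0:Add3,r1:-6,r2:7,r3:Add1,r4:Add2
  c8: CDB Add3=4; issue MUL r4<-Mul1  regs: r0:4,r1:-6,r2:7,r3:Add1,r4:Mul1
  c9: -  regs: r0:4,r1:-6,r2:7,r3:Add1,r4:Mul1
  c10: CDB Add1=-12  regs: r0:4,r1:-6,r2:7,r3:-12,r4:Mul1
  c11: CDB Add2=10  regs: r0:4,r1:-6,r2:7,r3:-12,r4:Mul1
  c12: -  regs: r0:4,r1:-6,r2:7,r3:-12,r4:Mul1
  c13: -  regs: r0:4,r1:-6,r2:7,r3:-12,r4:Mul1

STATUS = VALUE -12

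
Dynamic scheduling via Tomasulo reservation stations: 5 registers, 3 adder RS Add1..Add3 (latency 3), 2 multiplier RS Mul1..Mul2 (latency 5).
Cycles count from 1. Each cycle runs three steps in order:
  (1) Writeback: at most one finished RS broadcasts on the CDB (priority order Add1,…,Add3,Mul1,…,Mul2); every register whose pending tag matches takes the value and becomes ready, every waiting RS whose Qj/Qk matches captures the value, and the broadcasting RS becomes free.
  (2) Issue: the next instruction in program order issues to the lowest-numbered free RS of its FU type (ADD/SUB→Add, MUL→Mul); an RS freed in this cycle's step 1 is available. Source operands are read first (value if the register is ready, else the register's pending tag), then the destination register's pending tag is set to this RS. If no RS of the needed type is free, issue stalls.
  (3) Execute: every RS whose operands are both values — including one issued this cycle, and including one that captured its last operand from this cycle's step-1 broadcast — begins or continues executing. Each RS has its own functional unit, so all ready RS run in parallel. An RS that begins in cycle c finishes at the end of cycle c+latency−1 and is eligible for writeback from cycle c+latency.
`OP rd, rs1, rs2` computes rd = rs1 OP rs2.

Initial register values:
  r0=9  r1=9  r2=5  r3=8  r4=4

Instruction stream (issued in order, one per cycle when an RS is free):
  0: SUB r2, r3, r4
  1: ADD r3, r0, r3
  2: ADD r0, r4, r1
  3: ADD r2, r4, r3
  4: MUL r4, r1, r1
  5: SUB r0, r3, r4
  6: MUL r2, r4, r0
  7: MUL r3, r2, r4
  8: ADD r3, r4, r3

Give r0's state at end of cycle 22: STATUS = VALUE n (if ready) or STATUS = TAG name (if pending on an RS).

c1: issue SUB r2<-Add1 | r0:9,r1:9,r2:Add1,r3:8,r4:4
c2: issue ADD r3<-Add2 | r0:9,r1:9,r2:Add1,r3:Add2,r4:4
c3: issue ADD r0<-Add3 | r0:Add3,r1:9,r2:Add1,r3:Add2,r4:4
c4: CDB Add1=4; issue ADD r2<-Add1 | r0:Add3,r1:9,r2:Add1,r3:Add2,r4:4
c5: CDB Add2=17; issue MUL r4<-Mul1 | r0:Add3,r1:9,r2:Add1,r3:17,r4:Mul1
c6: CDB Add3=13; issue SUB r0<-Add2 | r0:Add2,r1:9,r2:Add1,r3:17,r4:Mul1
c7: issue MUL r2<-Mul2 | r0:Add2,r1:9,r2:Mul2,r3:17,r4:Mul1
c8: CDB Add1=21; stall | r0:Add2,r1:9,r2:Mul2,r3:17,r4:Mul1
c9: stall | r0:Add2,r1:9,r2:Mul2,r3:17,r4:Mul1
c10: CDB Mul1=81; issue MUL r3<-Mul1 | r0:Add2,r1:9,r2:Mul2,r3:Mul1,r4:81
c11: issue ADD r3<-Add1 | r0:Add2,r1:9,r2:Mul2,r3:Add1,r4:81
c12: - | r0:Add2,r1:9,r2:Mul2,r3:Add1,r4:81
c13: CDB Add2=-64 | r0:-64,r1:9,r2:Mul2,r3:Add1,r4:81
c14: - | r0:-64,r1:9,r2:Mul2,r3:Add1,r4:81
c15: - | r0:-64,r1:9,r2:Mul2,r3:Add1,r4:81
c16: - | r0:-64,r1:9,r2:Mul2,r3:Add1,r4:81
c17: - | r0:-64,r1:9,r2:Mul2,r3:Add1,r4:81
c18: CDB Mul2=-5184 | r0:-64,r1:9,r2:-5184,r3:Add1,r4:81
c19: - | r0:-64,r1:9,r2:-5184,r3:Add1,r4:81
c20: - | r0:-64,r1:9,r2:-5184,r3:Add1,r4:81
c21: - | r0:-64,r1:9,r2:-5184,r3:Add1,r4:81
c22: - | r0:-64,r1:9,r2:-5184,r3:Add1,r4:81

STATUS = VALUE -64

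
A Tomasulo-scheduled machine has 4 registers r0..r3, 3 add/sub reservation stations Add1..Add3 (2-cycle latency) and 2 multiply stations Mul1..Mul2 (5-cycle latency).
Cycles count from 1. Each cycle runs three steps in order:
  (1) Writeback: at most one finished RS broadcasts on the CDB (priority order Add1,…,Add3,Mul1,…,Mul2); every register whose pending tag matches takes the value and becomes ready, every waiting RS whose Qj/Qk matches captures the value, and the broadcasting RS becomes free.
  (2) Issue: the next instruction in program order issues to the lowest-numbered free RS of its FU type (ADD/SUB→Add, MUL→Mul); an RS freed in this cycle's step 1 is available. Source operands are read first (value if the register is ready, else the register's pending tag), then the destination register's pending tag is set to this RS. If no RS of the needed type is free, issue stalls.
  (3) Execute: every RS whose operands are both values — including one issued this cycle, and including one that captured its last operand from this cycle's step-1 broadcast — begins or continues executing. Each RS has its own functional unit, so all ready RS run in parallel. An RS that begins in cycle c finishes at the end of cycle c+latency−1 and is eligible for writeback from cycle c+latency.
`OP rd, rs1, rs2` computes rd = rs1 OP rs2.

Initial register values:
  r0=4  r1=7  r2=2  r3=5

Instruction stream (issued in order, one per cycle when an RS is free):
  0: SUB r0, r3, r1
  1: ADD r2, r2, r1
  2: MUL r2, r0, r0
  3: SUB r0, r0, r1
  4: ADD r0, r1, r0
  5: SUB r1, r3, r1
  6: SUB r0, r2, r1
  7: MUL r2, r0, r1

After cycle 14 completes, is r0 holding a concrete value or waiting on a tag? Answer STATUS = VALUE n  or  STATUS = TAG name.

STATUS = VALUE 6

c1: issue SUB r0<-Add1 | r0:Add1,r1:7,r2:2,r3:5
c2: issue ADD r2<-Add2 | r0:Add1,r1:7,r2:Add2,r3:5
c3: CDB Add1=-2; issue MUL r2<-Mul1 | r0:-2,r1:7,r2:Mul1,r3:5
c4: CDB Add2=9; issue SUB r0<-Add1 | r0:Add1,r1:7,r2:Mul1,r3:5
c5: issue ADD r0<-Add2 | r0:Add2,r1:7,r2:Mul1,r3:5
c6: CDB Add1=-9; issue SUB r1<-Add1 | r0:Add2,r1:Add1,r2:Mul1,r3:5
c7: issue SUB r0<-Add3 | r0:Add3,r1:Add1,r2:Mul1,r3:5
c8: CDB Add1=-2; issue MUL r2<-Mul2 | r0:Add3,r1:-2,r2:Mul2,r3:5
c9: CDB Add2=-2 | r0:Add3,r1:-2,r2:Mul2,r3:5
c10: CDB Mul1=4 | r0:Add3,r1:-2,r2:Mul2,r3:5
c11: - | r0:Add3,r1:-2,r2:Mul2,r3:5
c12: CDB Add3=6 | r0:6,r1:-2,r2:Mul2,r3:5
c13: - | r0:6,r1:-2,r2:Mul2,r3:5
c14: - | r0:6,r1:-2,r2:Mul2,r3:5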